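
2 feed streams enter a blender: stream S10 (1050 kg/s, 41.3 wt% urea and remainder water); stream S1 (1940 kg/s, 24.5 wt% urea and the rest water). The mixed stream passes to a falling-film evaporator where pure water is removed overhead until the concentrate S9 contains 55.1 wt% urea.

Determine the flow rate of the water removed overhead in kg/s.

1340 kg/s

urea entering = 1050×0.413 + 1940×0.245 = 908.95 kg/s.
All urea reports to S9, so S9 = 908.95/0.551 = 1649.6 kg/s.
Total feed = 2990 kg/s; overhead = 2990 − 1649.6 = 1340.4 kg/s.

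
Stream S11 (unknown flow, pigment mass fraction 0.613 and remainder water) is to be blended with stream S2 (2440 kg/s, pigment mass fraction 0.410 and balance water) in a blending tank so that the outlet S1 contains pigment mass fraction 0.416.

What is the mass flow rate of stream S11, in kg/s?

74.31 kg/s

Let S11 be the unknown flow. Total out = 2440 + S11.
pigment balance: 1000.4 + 0.613·S11 = 0.416·(2440 + S11)
(0.613 − 0.416)·S11 = 0.416×2440 − 1000.4 = 14.64
S11 = 14.64 / 0.197 = 74.315 kg/s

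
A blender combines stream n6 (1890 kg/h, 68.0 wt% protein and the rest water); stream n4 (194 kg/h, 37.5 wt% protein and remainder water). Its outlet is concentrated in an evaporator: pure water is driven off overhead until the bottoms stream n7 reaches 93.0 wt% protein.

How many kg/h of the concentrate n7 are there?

protein entering = 1890×0.680 + 194×0.375 = 1358 kg/h.
All protein reports to n7, so n7 = 1358/0.930 = 1460.2 kg/h.

1460 kg/h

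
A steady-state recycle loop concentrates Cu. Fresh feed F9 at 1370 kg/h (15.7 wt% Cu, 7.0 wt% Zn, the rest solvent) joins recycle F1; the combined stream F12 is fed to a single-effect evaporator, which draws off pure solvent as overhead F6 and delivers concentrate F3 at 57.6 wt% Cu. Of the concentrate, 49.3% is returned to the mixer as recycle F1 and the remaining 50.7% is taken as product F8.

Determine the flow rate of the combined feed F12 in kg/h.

Overall Cu balance (none leaves overhead): Cu in fresh feed = Cu in product, i.e. 1370×0.157 = (1−0.493)·F3·0.576.
F3 = 215.09/(0.576×0.507) = 736.53 kg/h.
Recycle F1 = 0.493×736.53 = 363.11 kg/h.
Combined feed F12 = 1370 + 363.11 = 1733.1 kg/h.

1733 kg/h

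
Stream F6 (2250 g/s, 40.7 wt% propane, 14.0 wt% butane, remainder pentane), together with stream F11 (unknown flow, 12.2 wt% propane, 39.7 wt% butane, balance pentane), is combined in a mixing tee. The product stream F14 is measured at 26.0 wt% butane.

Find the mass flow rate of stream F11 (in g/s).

1971 g/s

Let F11 be the unknown flow. Total out = 2250 + F11.
butane balance: 315 + 0.397·F11 = 0.260·(2250 + F11)
(0.397 − 0.260)·F11 = 0.260×2250 − 315 = 270
F11 = 270 / 0.137 = 1970.8 g/s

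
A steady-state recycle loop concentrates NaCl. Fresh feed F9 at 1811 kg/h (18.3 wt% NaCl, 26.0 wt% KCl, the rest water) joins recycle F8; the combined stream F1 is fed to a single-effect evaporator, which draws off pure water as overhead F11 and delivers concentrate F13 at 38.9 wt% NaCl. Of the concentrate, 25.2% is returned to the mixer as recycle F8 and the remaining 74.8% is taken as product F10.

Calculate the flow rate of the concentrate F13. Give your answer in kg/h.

1139 kg/h

Overall NaCl balance (none leaves overhead): NaCl in fresh feed = NaCl in product, i.e. 1811×0.183 = (1−0.252)·F13·0.389.
F13 = 331.41/(0.389×0.748) = 1139 kg/h.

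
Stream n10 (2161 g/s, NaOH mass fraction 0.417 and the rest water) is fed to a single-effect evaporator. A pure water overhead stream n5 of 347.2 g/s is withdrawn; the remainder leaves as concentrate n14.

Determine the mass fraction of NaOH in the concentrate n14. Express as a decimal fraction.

0.497

NaOH is not removed: 2161×0.417 = 901.14 g/s of NaOH enters n14.
Concentrate = 2161 − 347.2 = 1813.8 g/s.
Mass fraction = 901.14/1813.8 = 0.497.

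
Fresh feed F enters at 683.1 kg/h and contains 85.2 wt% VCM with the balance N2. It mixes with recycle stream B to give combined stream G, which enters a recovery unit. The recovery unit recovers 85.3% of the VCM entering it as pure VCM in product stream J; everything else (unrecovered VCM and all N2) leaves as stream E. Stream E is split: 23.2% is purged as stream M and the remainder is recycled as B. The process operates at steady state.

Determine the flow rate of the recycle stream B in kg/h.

N2 enters only via F and leaves only via the purge: 683.1×0.148 = 0.232×(N2 in E), and the recovery unit passes all N2, so N2 in G = N2 in E = 435.77 kg/h.
VCM in G: m_A = 683.1×0.852 + (1−0.232)·(1−0.853)·m_A, so m_A = 582/0.8871 = 656.07 kg/h.
E = (1−0.853)×656.07 + 435.77 = 532.21 kg/h.
Recycle B = (1−0.232)×532.21 = 408.74 kg/h.

408.7 kg/h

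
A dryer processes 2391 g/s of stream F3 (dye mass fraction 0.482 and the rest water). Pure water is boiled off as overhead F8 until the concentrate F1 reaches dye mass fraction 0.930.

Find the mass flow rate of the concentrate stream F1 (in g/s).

dye is conserved: 2391×0.482 = 1152.5 g/s all reports to the concentrate.
Concentrate = 1152.5/(target fraction) = 1239.2 g/s.

1239 g/s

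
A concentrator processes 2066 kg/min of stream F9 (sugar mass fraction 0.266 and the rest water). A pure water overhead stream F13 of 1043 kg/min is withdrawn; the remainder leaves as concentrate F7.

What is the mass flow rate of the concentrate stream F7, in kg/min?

Concentrate = 2066 − 1043 = 1023 kg/min.

1023 kg/min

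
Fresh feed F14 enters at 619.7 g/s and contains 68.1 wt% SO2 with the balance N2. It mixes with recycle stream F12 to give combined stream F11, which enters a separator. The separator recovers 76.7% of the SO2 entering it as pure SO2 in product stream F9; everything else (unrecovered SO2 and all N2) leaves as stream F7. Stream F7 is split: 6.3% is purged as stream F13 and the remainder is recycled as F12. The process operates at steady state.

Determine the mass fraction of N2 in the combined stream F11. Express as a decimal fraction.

0.853

N2 enters only via F14 and leaves only via the purge: 619.7×0.319 = 0.063×(N2 in F7), and the separator passes all N2, so N2 in F11 = N2 in F7 = 3137.8 g/s.
SO2 in F11: m_A = 619.7×0.681 + (1−0.063)·(1−0.767)·m_A, so m_A = 422.02/0.7817 = 539.88 g/s.
F11 = 539.88 + 3137.8 = 3677.7 g/s.
N2 fraction in F11 = 3137.8/3677.7 = 0.853.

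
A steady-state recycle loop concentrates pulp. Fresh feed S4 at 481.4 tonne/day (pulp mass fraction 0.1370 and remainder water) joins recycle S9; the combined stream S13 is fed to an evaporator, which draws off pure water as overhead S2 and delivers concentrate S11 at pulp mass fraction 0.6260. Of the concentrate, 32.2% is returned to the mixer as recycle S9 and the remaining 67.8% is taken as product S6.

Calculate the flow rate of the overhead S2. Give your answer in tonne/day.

376 tonne/day

Overall pulp balance (none leaves overhead): pulp in fresh feed = pulp in product, i.e. 481.4×0.137 = (1−0.322)·S11·0.626.
S11 = 65.952/(0.626×0.678) = 155.39 tonne/day.
Recycle S9 = 0.322×155.39 = 50.036 tonne/day.
Combined feed S13 = 481.4 + 50.036 = 531.44 tonne/day.
Overhead S2 = S13 − S11 = 531.44 − 155.39 = 376.05 tonne/day.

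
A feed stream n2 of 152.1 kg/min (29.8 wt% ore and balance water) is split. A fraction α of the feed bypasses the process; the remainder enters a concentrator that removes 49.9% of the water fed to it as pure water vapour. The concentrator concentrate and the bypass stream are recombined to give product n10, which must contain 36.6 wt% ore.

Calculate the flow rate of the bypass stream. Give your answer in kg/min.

71.43 kg/min

All 152.1×0.298 = 45.326 kg/min of ore reaches n10, so n10 = 45.326/0.366 = 123.84 kg/min and vapour = 28.259 kg/min.
The evaporator receives (1−α)·152.1 of feed at 0.702 water and removes 0.499 of that water:
0.499×0.702×(1−α)×152.1 = 28.259
(1−α) = 28.259/53.28 = 0.5304;  α = 0.4696.
Bypass flow = 0.4696×152.1 = 71.429 kg/min.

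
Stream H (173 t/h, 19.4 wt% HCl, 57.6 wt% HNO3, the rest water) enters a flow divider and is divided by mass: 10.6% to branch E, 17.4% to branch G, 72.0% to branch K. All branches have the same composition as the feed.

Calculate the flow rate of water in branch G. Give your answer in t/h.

Branch G total = 0.174×173 = 30.102 t/h.
water in G = 0.230×30.102 = 6.9235 t/h.

6.923 t/h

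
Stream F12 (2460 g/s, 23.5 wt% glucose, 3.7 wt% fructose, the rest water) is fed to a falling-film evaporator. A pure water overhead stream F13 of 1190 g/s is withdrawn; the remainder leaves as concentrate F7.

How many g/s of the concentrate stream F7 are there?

Concentrate = 2460 − 1190 = 1270 g/s.

1270 g/s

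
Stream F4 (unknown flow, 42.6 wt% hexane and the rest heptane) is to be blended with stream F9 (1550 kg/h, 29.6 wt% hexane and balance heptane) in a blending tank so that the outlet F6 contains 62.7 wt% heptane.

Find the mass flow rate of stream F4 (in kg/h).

Let F4 be the unknown flow. Total out = 1550 + F4.
heptane balance: 1091.2 + 0.574·F4 = 0.627·(1550 + F4)
(0.574 − 0.627)·F4 = 0.627×1550 − 1091.2 = -119.35
F4 = -119.35 / -0.053 = 2251.9 kg/h

2252 kg/h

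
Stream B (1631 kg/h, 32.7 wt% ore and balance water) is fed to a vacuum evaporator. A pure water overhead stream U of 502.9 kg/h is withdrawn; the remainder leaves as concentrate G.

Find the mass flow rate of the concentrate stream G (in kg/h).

Concentrate = 1631 − 502.9 = 1128.1 kg/h.

1128 kg/h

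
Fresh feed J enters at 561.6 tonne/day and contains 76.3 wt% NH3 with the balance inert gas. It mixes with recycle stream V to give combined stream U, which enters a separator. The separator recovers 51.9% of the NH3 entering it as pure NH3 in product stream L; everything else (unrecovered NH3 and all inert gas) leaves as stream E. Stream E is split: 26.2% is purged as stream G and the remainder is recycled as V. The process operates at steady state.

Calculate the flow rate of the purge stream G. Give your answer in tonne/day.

inert gas enters only via J and leaves only via the purge: 561.6×0.237 = 0.262×(inert gas in E), and the separator passes all inert gas, so inert gas in U = inert gas in E = 508.01 tonne/day.
NH3 in U: m_A = 561.6×0.763 + (1−0.262)·(1−0.519)·m_A, so m_A = 428.5/0.6450 = 664.32 tonne/day.
E = (1−0.519)×664.32 + 508.01 = 827.55 tonne/day.
Purge G = 0.262×827.55 = 216.82 tonne/day.

216.8 tonne/day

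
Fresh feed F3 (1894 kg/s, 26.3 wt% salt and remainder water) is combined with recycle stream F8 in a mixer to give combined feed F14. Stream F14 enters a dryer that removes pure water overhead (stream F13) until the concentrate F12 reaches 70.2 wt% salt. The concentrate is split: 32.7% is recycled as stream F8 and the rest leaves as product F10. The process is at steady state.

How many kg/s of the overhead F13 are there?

1184 kg/s

Overall salt balance (none leaves overhead): salt in fresh feed = salt in product, i.e. 1894×0.263 = (1−0.327)·F12·0.702.
F12 = 498.12/(0.702×0.673) = 1054.3 kg/s.
Recycle F8 = 0.327×1054.3 = 344.77 kg/s.
Combined feed F14 = 1894 + 344.77 = 2238.8 kg/s.
Overhead F13 = F14 − F12 = 2238.8 − 1054.3 = 1184.4 kg/s.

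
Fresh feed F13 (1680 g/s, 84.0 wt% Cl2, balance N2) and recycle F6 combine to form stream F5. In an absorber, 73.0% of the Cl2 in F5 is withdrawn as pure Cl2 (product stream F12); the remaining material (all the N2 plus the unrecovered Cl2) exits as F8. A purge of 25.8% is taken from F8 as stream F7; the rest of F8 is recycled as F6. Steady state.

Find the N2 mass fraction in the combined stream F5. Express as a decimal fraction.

N2 enters only via F13 and leaves only via the purge: 1680×0.160 = 0.258×(N2 in F8), and the absorber passes all N2, so N2 in F5 = N2 in F8 = 1041.9 g/s.
Cl2 in F5: m_A = 1680×0.840 + (1−0.258)·(1−0.730)·m_A, so m_A = 1411.2/0.7997 = 1764.8 g/s.
F5 = 1764.8 + 1041.9 = 2806.6 g/s.
N2 fraction in F5 = 1041.9/2806.6 = 0.371.

0.371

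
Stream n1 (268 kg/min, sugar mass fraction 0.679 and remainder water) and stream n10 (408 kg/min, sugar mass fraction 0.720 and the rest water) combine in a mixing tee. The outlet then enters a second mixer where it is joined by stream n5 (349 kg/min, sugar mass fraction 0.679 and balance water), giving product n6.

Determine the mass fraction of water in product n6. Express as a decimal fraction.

Overall, product flow = 1025 kg/min.
water in = 268×0.321 + 408×0.280 + 349×0.321 = 312.3 kg/min.
water fraction in n6 = 0.305.

0.305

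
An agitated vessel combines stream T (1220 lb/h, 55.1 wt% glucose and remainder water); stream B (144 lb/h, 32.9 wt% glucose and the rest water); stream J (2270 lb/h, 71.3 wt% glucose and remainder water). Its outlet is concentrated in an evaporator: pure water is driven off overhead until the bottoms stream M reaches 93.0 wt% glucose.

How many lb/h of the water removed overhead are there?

glucose entering = 1220×0.551 + 144×0.329 + 2270×0.713 = 2338.1 lb/h.
All glucose reports to M, so M = 2338.1/0.930 = 2514.1 lb/h.
Total feed = 3634 lb/h; overhead = 3634 − 2514.1 = 1119.9 lb/h.

1120 lb/h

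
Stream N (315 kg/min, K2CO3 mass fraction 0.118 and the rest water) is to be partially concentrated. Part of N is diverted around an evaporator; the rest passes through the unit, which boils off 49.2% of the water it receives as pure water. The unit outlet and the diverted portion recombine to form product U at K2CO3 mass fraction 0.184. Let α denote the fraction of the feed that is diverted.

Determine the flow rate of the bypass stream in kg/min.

All 315×0.118 = 37.17 kg/min of K2CO3 reaches U, so U = 37.17/0.184 = 202.01 kg/min and vapour = 112.99 kg/min.
The evaporator receives (1−α)·315 of feed at 0.882 water and removes 0.492 of that water:
0.492×0.882×(1−α)×315 = 112.99
(1−α) = 112.99/136.69 = 0.8266;  α = 0.1734.
Bypass flow = 0.1734×315 = 54.623 kg/min.

54.62 kg/min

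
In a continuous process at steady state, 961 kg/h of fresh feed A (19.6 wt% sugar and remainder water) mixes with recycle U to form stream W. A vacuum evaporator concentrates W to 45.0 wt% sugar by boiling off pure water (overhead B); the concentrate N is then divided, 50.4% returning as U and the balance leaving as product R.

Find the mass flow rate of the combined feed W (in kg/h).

Overall sugar balance (none leaves overhead): sugar in fresh feed = sugar in product, i.e. 961×0.196 = (1−0.504)·N·0.450.
N = 188.36/(0.450×0.496) = 843.89 kg/h.
Recycle U = 0.504×843.89 = 425.32 kg/h.
Combined feed W = 961 + 425.32 = 1386.3 kg/h.

1386 kg/h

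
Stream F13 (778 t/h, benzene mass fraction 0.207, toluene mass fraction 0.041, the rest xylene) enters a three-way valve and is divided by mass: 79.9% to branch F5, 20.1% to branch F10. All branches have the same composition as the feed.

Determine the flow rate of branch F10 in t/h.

156.4 t/h

Branch F10 flow = 0.201×778 = 156.38 t/h.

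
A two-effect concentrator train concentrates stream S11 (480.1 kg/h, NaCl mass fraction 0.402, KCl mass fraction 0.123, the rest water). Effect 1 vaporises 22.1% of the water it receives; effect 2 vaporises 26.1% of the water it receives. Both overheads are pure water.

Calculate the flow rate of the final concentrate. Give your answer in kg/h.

383.3 kg/h

water in feed = 480.1×0.475 = 228.05 kg/h.
After stage 1: water left = (1−0.221)×228.05 = 177.65; stream total = 429.7 kg/h.
After stage 2: water left = (1−0.261)×177.65 = 131.28; final concentrate = 383.34 kg/h.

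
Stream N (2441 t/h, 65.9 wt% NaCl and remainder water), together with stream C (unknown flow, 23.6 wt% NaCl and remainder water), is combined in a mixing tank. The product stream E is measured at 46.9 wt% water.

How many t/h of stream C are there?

Let C be the unknown flow. Total out = 2441 + C.
water balance: 832.38 + 0.764·C = 0.469·(2441 + C)
(0.764 − 0.469)·C = 0.469×2441 − 832.38 = 312.45
C = 312.45 / 0.295 = 1059.1 t/h

1059 t/h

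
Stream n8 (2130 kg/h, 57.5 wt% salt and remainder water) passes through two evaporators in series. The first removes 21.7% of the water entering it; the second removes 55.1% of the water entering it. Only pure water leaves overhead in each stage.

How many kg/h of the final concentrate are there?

water in feed = 2130×0.425 = 905.25 kg/h.
After stage 1: water left = (1−0.217)×905.25 = 708.81; stream total = 1933.6 kg/h.
After stage 2: water left = (1−0.551)×708.81 = 318.26; final concentrate = 1543 kg/h.

1543 kg/h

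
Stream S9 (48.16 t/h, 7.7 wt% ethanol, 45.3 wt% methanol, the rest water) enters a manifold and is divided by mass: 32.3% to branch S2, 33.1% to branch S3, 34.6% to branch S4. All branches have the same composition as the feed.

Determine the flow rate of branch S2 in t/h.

Branch S2 flow = 0.323×48.16 = 15.556 t/h.

15.56 t/h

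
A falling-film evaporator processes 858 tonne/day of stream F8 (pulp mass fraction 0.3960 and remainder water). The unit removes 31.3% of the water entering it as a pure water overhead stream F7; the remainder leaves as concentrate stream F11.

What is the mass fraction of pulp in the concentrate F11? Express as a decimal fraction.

0.4883

pulp is not removed: 858×0.396 = 339.77 tonne/day of pulp enters F11.
water entering = 858×0.604 = 518.23 tonne/day; overhead removed = 0.313×518.23 = 162.21 tonne/day.
Concentrate = 858 − 162.21 = 695.79 tonne/day.
Mass fraction = 339.77/695.79 = 0.4883.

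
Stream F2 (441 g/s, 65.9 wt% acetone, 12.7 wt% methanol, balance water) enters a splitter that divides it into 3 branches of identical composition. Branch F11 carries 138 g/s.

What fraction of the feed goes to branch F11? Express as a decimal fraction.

Fraction to F11 = 138/441 = 0.3129.

0.313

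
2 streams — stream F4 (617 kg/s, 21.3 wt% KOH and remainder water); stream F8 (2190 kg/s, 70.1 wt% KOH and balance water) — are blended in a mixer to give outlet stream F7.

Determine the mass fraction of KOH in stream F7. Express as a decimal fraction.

0.594

Total flow out = 617 + 2190 = 2807 kg/s.
KOH in = 617×0.213 + 2190×0.701 = 1666.6 kg/s.
KOH mass fraction in F7 = 1666.6/2807 = 0.594.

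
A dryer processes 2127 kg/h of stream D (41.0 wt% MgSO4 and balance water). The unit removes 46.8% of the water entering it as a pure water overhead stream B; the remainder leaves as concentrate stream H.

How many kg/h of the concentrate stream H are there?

1540 kg/h

water entering = 2127×0.590 = 1254.9 kg/h; overhead removed = 0.468×1254.9 = 587.31 kg/h.
Concentrate = 2127 − 587.31 = 1539.7 kg/h.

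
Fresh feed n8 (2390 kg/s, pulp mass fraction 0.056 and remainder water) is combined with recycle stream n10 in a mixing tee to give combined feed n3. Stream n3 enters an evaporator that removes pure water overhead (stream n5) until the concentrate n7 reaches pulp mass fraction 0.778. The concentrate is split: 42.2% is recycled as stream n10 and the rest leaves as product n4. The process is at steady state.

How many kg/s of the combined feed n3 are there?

Overall pulp balance (none leaves overhead): pulp in fresh feed = pulp in product, i.e. 2390×0.056 = (1−0.422)·n7·0.778.
n7 = 133.84/(0.778×0.578) = 297.63 kg/s.
Recycle n10 = 0.422×297.63 = 125.6 kg/s.
Combined feed n3 = 2390 + 125.6 = 2515.6 kg/s.

2516 kg/s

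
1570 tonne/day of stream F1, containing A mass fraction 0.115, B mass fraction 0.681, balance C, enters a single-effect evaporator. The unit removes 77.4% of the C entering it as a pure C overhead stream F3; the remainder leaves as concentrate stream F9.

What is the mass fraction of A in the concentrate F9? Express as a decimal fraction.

0.137

A is not removed: 1570×0.115 = 180.55 tonne/day of A enters F9.
C entering = 1570×0.204 = 320.28 tonne/day; overhead removed = 0.774×320.28 = 247.9 tonne/day.
Concentrate = 1570 − 247.9 = 1322.1 tonne/day.
Mass fraction = 180.55/1322.1 = 0.137.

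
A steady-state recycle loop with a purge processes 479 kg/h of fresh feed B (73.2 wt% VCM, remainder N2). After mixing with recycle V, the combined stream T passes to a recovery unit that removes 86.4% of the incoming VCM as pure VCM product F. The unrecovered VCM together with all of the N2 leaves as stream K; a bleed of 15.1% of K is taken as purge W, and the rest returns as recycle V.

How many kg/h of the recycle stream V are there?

N2 enters only via B and leaves only via the purge: 479×0.268 = 0.151×(N2 in K), and the recovery unit passes all N2, so N2 in T = N2 in K = 850.15 kg/h.
VCM in T: m_A = 479×0.732 + (1−0.151)·(1−0.864)·m_A, so m_A = 350.63/0.8845 = 396.4 kg/h.
K = (1−0.864)×396.4 + 850.15 = 904.06 kg/h.
Recycle V = (1−0.151)×904.06 = 767.54 kg/h.

767.5 kg/h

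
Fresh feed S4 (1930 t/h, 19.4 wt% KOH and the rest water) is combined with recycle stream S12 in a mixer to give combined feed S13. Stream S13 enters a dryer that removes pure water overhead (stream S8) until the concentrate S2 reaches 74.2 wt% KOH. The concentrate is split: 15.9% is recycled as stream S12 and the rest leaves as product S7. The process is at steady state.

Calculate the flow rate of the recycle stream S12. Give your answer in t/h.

95.4 t/h

Overall KOH balance (none leaves overhead): KOH in fresh feed = KOH in product, i.e. 1930×0.194 = (1−0.159)·S2·0.742.
S2 = 374.42/(0.742×0.841) = 600.01 t/h.
Recycle S12 = 0.159×600.01 = 95.402 t/h.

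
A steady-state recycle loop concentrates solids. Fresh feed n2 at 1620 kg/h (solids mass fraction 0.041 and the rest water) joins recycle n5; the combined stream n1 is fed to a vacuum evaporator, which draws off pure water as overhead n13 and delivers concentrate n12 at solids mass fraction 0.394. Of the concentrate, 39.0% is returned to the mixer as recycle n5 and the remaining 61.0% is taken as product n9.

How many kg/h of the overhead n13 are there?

1451 kg/h

Overall solids balance (none leaves overhead): solids in fresh feed = solids in product, i.e. 1620×0.041 = (1−0.390)·n12·0.394.
n12 = 66.42/(0.394×0.610) = 276.36 kg/h.
Recycle n5 = 0.390×276.36 = 107.78 kg/h.
Combined feed n1 = 1620 + 107.78 = 1727.8 kg/h.
Overhead n13 = n1 − n12 = 1727.8 − 276.36 = 1451.4 kg/h.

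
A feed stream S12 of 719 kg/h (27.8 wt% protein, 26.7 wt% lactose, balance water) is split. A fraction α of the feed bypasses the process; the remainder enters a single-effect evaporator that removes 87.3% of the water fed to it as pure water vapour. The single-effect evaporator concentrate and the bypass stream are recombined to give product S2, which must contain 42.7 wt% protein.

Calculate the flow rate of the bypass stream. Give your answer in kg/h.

All 719×0.278 = 199.88 kg/h of protein reaches S2, so S2 = 199.88/0.427 = 468.11 kg/h and vapour = 250.89 kg/h.
The evaporator receives (1−α)·719 of feed at 0.455 water and removes 0.873 of that water:
0.873×0.455×(1−α)×719 = 250.89
(1−α) = 250.89/285.6 = 0.8785;  α = 0.1215.
Bypass flow = 0.1215×719 = 87.372 kg/h.

87.37 kg/h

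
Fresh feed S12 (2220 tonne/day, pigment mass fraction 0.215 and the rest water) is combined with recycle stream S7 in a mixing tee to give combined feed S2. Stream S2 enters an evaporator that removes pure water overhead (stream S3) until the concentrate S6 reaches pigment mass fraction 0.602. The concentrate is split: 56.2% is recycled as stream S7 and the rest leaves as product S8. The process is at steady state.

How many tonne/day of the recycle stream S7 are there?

1017 tonne/day

Overall pigment balance (none leaves overhead): pigment in fresh feed = pigment in product, i.e. 2220×0.215 = (1−0.562)·S6·0.602.
S6 = 477.3/(0.602×0.438) = 1810.2 tonne/day.
Recycle S7 = 0.562×1810.2 = 1017.3 tonne/day.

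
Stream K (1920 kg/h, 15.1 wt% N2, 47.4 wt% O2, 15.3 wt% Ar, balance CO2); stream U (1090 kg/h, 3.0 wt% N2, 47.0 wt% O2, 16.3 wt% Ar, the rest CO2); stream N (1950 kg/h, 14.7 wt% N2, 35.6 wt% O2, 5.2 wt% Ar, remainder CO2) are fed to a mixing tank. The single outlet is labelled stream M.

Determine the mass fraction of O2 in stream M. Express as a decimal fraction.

0.427

Total flow out = 1920 + 1090 + 1950 = 4960 kg/h.
O2 in = 1920×0.474 + 1090×0.470 + 1950×0.356 = 2116.6 kg/h.
O2 mass fraction in M = 2116.6/4960 = 0.427.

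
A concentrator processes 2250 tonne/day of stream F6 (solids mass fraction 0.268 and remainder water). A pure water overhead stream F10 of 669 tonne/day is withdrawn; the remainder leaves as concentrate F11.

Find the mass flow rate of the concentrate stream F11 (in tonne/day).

1581 tonne/day

Concentrate = 2250 − 669 = 1581 tonne/day.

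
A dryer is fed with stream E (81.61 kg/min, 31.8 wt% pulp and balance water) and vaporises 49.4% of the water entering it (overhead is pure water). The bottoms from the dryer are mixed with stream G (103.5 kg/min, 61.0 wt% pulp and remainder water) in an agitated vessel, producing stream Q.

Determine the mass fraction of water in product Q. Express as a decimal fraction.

Vapour removed = 0.494×0.682×81.61 = 27.495 kg/min; concentrate = 54.115 kg/min.
water reaching the mixer = 28.163 (from concentrate) + 103.5×0.390 = 68.528 kg/min.
Product flow = 54.115 + 103.5 = 157.61 kg/min; water fraction = 0.435.

0.435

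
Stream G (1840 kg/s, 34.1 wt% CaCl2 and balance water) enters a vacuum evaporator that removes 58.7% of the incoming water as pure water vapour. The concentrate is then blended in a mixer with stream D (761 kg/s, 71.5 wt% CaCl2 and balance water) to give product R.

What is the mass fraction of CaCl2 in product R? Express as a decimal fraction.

Vapour removed = 0.587×0.659×1840 = 711.77 kg/s; concentrate = 1128.2 kg/s.
CaCl2 reaching the mixer = 627.44 (from concentrate) + 761×0.715 = 1171.6 kg/s.
Product flow = 1128.2 + 761 = 1889.2 kg/s; CaCl2 fraction = 0.6201.

0.6201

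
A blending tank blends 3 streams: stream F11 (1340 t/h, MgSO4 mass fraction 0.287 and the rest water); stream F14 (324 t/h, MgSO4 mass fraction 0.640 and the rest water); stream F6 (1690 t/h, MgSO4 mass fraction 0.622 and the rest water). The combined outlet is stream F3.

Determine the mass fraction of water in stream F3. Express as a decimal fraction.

0.510

Total flow out = 1340 + 324 + 1690 = 3354 t/h.
water in = 1340×0.713 + 324×0.360 + 1690×0.378 = 1710.9 t/h.
water mass fraction in F3 = 1710.9/3354 = 0.510.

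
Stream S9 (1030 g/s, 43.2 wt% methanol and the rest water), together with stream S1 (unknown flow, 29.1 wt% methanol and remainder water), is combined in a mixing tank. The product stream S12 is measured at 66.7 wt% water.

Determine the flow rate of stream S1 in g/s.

2428 g/s

Let S1 be the unknown flow. Total out = 1030 + S1.
water balance: 585.04 + 0.709·S1 = 0.667·(1030 + S1)
(0.709 − 0.667)·S1 = 0.667×1030 − 585.04 = 101.97
S1 = 101.97 / 0.042 = 2427.9 g/s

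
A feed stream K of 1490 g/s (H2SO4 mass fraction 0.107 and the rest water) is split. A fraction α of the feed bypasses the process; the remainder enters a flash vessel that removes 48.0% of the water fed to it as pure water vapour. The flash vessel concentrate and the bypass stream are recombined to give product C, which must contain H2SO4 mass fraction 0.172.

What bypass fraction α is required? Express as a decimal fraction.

0.118

All 1490×0.107 = 159.43 g/s of H2SO4 reaches C, so C = 159.43/0.172 = 926.92 g/s and vapour = 563.08 g/s.
The evaporator receives (1−α)·1490 of feed at 0.893 water and removes 0.480 of that water:
0.480×0.893×(1−α)×1490 = 563.08
(1−α) = 563.08/638.67 = 0.8816;  α = 0.1184.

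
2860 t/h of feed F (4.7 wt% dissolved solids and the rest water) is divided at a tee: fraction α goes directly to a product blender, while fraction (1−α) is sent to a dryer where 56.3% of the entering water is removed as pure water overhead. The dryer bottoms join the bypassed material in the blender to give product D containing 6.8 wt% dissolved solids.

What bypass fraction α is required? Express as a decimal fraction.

0.424

All 2860×0.047 = 134.42 t/h of dissolved solids reaches D, so D = 134.42/0.068 = 1976.8 t/h and vapour = 883.24 t/h.
The evaporator receives (1−α)·2860 of feed at 0.953 water and removes 0.563 of that water:
0.563×0.953×(1−α)×2860 = 883.24
(1−α) = 883.24/1534.5 = 0.5756;  α = 0.4244.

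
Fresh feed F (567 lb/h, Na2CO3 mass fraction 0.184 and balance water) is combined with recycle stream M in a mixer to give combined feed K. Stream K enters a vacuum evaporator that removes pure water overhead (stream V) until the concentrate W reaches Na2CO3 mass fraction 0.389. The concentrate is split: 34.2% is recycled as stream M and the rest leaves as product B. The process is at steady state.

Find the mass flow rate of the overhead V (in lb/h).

298.8 lb/h

Overall Na2CO3 balance (none leaves overhead): Na2CO3 in fresh feed = Na2CO3 in product, i.e. 567×0.184 = (1−0.342)·W·0.389.
W = 104.33/(0.389×0.658) = 407.59 lb/h.
Recycle M = 0.342×407.59 = 139.4 lb/h.
Combined feed K = 567 + 139.4 = 706.4 lb/h.
Overhead V = K − W = 706.4 − 407.59 = 298.8 lb/h.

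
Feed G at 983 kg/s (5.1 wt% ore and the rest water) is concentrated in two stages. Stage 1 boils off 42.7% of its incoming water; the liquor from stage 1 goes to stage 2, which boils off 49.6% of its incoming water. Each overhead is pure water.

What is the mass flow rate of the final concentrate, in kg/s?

water in feed = 983×0.949 = 932.87 kg/s.
After stage 1: water left = (1−0.427)×932.87 = 534.53; stream total = 584.67 kg/s.
After stage 2: water left = (1−0.496)×534.53 = 269.4; final concentrate = 319.54 kg/s.

319.5 kg/s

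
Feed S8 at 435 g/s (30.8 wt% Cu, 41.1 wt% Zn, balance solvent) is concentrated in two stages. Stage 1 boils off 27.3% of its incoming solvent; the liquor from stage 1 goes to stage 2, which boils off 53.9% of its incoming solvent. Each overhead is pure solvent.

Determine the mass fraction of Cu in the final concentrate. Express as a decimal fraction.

solvent in feed = 435×0.281 = 122.24 g/s.
After stage 1: solvent left = (1−0.273)×122.24 = 88.865; stream total = 401.63 g/s.
After stage 2: solvent left = (1−0.539)×88.865 = 40.967; final concentrate = 353.73 g/s.
Cu fraction = 133.98/353.73 = 0.379.

0.379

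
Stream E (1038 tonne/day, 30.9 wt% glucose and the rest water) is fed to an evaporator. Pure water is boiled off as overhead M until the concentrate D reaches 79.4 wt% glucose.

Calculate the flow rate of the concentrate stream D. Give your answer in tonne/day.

404 tonne/day

glucose is conserved: 1038×0.309 = 320.74 tonne/day all reports to the concentrate.
Concentrate = 320.74/(target fraction) = 403.96 tonne/day.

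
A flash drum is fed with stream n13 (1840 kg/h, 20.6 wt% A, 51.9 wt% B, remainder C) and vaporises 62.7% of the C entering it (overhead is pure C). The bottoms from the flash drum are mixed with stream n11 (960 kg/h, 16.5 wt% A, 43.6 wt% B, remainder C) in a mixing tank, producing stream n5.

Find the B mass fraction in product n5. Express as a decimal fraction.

0.553

Vapour removed = 0.627×0.275×1840 = 317.26 kg/h; concentrate = 1522.7 kg/h.
B reaching the mixer = 954.96 (from concentrate) + 960×0.436 = 1373.5 kg/h.
Product flow = 1522.7 + 960 = 2482.7 kg/h; B fraction = 0.553.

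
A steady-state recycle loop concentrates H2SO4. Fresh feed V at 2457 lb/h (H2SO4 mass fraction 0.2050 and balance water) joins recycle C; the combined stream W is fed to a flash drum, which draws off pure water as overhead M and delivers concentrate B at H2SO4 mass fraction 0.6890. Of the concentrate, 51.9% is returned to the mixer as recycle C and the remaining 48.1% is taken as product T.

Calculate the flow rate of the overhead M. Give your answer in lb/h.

Overall H2SO4 balance (none leaves overhead): H2SO4 in fresh feed = H2SO4 in product, i.e. 2457×0.205 = (1−0.519)·B·0.689.
B = 503.68/(0.689×0.481) = 1519.8 lb/h.
Recycle C = 0.519×1519.8 = 788.79 lb/h.
Combined feed W = 2457 + 788.79 = 3245.8 lb/h.
Overhead M = W − B = 3245.8 − 1519.8 = 1726 lb/h.

1726 lb/h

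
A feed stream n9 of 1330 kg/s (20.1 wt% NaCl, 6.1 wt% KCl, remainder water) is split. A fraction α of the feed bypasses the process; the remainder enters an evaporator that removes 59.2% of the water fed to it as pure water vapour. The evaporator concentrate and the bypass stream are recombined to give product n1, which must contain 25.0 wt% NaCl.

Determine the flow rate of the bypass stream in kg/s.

733.3 kg/s

All 1330×0.201 = 267.33 kg/s of NaCl reaches n1, so n1 = 267.33/0.250 = 1069.3 kg/s and vapour = 260.68 kg/s.
The evaporator receives (1−α)·1330 of feed at 0.738 water and removes 0.592 of that water:
0.592×0.738×(1−α)×1330 = 260.68
(1−α) = 260.68/581.07 = 0.4486;  α = 0.5514.
Bypass flow = 0.5514×1330 = 733.34 kg/s.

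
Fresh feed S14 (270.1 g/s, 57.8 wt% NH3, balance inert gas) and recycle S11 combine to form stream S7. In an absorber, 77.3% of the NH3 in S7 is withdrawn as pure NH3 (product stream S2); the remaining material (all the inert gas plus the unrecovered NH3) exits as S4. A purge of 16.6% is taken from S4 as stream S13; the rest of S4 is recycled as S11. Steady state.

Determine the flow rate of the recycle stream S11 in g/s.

609.1 g/s

inert gas enters only via S14 and leaves only via the purge: 270.1×0.422 = 0.166×(inert gas in S4), and the absorber passes all inert gas, so inert gas in S7 = inert gas in S4 = 686.64 g/s.
NH3 in S7: m_A = 270.1×0.578 + (1−0.166)·(1−0.773)·m_A, so m_A = 156.12/0.8107 = 192.58 g/s.
S4 = (1−0.773)×192.58 + 686.64 = 730.35 g/s.
Recycle S11 = (1−0.166)×730.35 = 609.12 g/s.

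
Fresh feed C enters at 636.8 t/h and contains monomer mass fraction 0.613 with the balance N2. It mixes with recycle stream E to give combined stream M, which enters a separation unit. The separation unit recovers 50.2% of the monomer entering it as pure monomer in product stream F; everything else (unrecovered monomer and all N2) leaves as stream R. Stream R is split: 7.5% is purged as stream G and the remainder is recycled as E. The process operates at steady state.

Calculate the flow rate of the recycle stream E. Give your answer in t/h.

N2 enters only via C and leaves only via the purge: 636.8×0.387 = 0.075×(N2 in R), and the separation unit passes all N2, so N2 in M = N2 in R = 3285.9 t/h.
monomer in M: m_A = 636.8×0.613 + (1−0.075)·(1−0.502)·m_A, so m_A = 390.36/0.5393 = 723.76 t/h.
R = (1−0.502)×723.76 + 3285.9 = 3646.3 t/h.
Recycle E = (1−0.075)×3646.3 = 3372.8 t/h.

3373 t/h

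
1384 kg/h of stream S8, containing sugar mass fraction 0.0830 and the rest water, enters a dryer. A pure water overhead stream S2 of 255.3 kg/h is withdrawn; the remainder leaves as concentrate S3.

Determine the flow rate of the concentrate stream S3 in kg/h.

Concentrate = 1384 − 255.3 = 1128.7 kg/h.

1129 kg/h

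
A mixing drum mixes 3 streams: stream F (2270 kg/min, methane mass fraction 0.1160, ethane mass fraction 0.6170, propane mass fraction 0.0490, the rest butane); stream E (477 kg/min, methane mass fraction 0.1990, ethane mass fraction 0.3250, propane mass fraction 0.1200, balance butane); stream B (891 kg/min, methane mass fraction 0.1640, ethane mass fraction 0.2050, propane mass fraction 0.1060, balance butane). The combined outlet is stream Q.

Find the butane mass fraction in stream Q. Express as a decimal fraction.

Total flow out = 2270 + 477 + 891 = 3638 kg/min.
butane in = 2270×0.218 + 477×0.356 + 891×0.525 = 1132.4 kg/min.
butane mass fraction in Q = 1132.4/3638 = 0.3113.

0.3113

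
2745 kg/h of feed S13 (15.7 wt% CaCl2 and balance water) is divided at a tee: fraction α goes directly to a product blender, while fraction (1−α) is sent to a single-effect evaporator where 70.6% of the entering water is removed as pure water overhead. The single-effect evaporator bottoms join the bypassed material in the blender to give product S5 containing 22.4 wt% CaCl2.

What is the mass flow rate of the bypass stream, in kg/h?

All 2745×0.157 = 430.96 kg/h of CaCl2 reaches S5, so S5 = 430.96/0.224 = 1924 kg/h and vapour = 821.05 kg/h.
The evaporator receives (1−α)·2745 of feed at 0.843 water and removes 0.706 of that water:
0.706×0.843×(1−α)×2745 = 821.05
(1−α) = 821.05/1633.7 = 0.5026;  α = 0.4974.
Bypass flow = 0.4974×2745 = 1365.5 kg/h.

1365 kg/h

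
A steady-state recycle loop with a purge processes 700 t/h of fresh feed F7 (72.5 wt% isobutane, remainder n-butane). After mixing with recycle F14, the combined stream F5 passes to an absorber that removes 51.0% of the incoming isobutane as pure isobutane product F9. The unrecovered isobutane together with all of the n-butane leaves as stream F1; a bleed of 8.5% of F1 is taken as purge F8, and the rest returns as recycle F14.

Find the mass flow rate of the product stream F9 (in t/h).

469.2 t/h

isobutane in F5: m_A = 700×0.725 + (1−0.085)·(1−0.510)·m_A, so m_A = 507.5/0.5516 = 919.97 t/h.
Product F9 = 0.510×919.97 = 469.18 t/h.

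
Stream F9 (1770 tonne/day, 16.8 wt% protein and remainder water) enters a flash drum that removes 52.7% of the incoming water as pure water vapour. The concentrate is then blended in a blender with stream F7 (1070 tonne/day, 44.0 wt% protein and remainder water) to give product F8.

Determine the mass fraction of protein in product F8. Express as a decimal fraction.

Vapour removed = 0.527×0.832×1770 = 776.08 tonne/day; concentrate = 993.92 tonne/day.
protein reaching the mixer = 297.36 (from concentrate) + 1070×0.440 = 768.16 tonne/day.
Product flow = 993.92 + 1070 = 2063.9 tonne/day; protein fraction = 0.372.

0.372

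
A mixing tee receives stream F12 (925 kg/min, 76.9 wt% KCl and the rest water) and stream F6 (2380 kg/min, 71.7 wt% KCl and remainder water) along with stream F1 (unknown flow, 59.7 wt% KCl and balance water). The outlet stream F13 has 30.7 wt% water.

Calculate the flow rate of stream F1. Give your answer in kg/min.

Let F1 be the unknown flow. Total out = 3305 + F1.
water balance: 887.21 + 0.403·F1 = 0.307·(3305 + F1)
(0.403 − 0.307)·F1 = 0.307×3305 − 887.21 = 127.42
F1 = 127.42 / 0.096 = 1327.3 kg/min

1327 kg/min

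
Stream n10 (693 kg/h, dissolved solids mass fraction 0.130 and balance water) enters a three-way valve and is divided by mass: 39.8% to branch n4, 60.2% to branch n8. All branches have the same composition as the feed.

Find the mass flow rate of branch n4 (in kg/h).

Branch n4 flow = 0.398×693 = 275.81 kg/h.

275.8 kg/h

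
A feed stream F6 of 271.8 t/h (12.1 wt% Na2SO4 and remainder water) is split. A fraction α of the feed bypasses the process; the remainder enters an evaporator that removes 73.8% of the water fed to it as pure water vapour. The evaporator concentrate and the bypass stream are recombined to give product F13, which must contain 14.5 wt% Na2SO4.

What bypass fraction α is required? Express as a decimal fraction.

0.745

All 271.8×0.121 = 32.888 t/h of Na2SO4 reaches F13, so F13 = 32.888/0.145 = 226.81 t/h and vapour = 44.988 t/h.
The evaporator receives (1−α)·271.8 of feed at 0.879 water and removes 0.738 of that water:
0.738×0.879×(1−α)×271.8 = 44.988
(1−α) = 44.988/176.32 = 0.2552;  α = 0.7448.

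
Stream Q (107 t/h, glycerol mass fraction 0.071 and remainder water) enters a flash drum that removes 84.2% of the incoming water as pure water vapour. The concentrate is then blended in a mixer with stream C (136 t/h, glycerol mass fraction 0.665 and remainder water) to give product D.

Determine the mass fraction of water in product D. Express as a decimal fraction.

0.385

Vapour removed = 0.842×0.929×107 = 83.697 t/h; concentrate = 23.303 t/h.
water reaching the mixer = 15.706 (from concentrate) + 136×0.335 = 61.266 t/h.
Product flow = 23.303 + 136 = 159.3 t/h; water fraction = 0.385.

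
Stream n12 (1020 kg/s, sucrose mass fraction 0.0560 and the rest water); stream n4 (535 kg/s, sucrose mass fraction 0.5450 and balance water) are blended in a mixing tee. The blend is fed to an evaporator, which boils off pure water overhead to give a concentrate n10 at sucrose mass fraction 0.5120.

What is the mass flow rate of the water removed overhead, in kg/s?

sucrose entering = 1020×0.056 + 535×0.545 = 348.7 kg/s.
All sucrose reports to n10, so n10 = 348.7/0.512 = 681.04 kg/s.
Total feed = 1555 kg/s; overhead = 1555 − 681.04 = 873.96 kg/s.

874 kg/s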